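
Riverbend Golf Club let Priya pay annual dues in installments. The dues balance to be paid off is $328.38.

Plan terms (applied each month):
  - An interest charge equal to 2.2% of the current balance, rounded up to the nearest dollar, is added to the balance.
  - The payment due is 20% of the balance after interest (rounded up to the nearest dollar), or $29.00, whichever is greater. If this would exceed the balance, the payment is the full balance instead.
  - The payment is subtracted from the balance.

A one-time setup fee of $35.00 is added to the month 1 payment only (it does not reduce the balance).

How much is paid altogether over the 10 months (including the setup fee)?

# | Opening | Interest | Payment | Fee | End bal
1 | $328.38 | $8.00 | $68.00 | $35.00 | $268.38
2 | $268.38 | $6.00 | $55.00 | — | $219.38
3 | $219.38 | $5.00 | $45.00 | — | $179.38
4 | $179.38 | $4.00 | $37.00 | — | $146.38
5 | $146.38 | $4.00 | $31.00 | — | $119.38
6 | $119.38 | $3.00 | $29.00 | — | $93.38
7 | $93.38 | $3.00 | $29.00 | — | $67.38
8 | $67.38 | $2.00 | $29.00 | — | $40.38
9 | $40.38 | $1.00 | $29.00 | — | $12.38
10 | $12.38 | $1.00 | $13.38 | — | $0.00
Total paid: $400.38

$400.38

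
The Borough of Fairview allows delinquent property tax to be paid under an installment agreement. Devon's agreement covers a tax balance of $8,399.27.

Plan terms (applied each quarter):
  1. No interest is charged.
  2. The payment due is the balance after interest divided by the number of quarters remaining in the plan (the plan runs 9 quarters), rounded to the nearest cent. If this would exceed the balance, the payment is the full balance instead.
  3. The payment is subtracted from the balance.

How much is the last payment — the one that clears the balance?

Quarter 1: opening $8,399.27; payment $933.25; balance $7,466.02
Quarter 2: opening $7,466.02; payment $933.25; balance $6,532.77
Quarter 3: opening $6,532.77; payment $933.25; balance $5,599.52
Quarter 4: opening $5,599.52; payment $933.25; balance $4,666.27
Quarter 5: opening $4,666.27; payment $933.25; balance $3,733.02
Quarter 6: opening $3,733.02; payment $933.26; balance $2,799.76
Quarter 7: opening $2,799.76; payment $933.25; balance $1,866.51
Quarter 8: opening $1,866.51; payment $933.26; balance $933.25
Quarter 9: opening $933.25; payment $933.25; balance $0.00

$933.25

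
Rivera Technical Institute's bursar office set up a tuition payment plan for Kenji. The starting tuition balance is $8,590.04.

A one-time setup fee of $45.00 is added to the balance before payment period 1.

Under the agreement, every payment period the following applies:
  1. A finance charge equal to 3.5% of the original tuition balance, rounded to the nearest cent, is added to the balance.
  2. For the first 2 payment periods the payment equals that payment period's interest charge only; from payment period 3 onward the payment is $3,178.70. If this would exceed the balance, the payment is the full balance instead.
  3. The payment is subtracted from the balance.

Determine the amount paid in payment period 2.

$300.65

Payment period 1: opening $8,635.04; interest $300.65 → $8,935.69; payment $300.65; balance $8,635.04
Payment period 2: opening $8,635.04; interest $300.65 → $8,935.69; payment $300.65; balance $8,635.04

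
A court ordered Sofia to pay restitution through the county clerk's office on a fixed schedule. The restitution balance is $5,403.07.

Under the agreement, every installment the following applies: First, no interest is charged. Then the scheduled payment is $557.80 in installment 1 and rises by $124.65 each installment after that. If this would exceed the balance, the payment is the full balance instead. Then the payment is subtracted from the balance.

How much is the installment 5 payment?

Installment 1: $5,403.07 − $557.80 → $4,845.27
Installment 2: $4,845.27 − $682.45 → $4,162.82
Installment 3: $4,162.82 − $807.10 → $3,355.72
Installment 4: $3,355.72 − $931.75 → $2,423.97
Installment 5: $2,423.97 − $1,056.40 → $1,367.57

$1,056.40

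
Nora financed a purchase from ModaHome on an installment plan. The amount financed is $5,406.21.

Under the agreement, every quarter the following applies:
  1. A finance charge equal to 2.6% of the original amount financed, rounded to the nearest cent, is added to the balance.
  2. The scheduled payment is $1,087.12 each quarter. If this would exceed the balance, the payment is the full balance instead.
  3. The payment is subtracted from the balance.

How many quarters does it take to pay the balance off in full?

# | Opening | Interest | Payment | End bal
1 | $5,406.21 | $140.56 | $1,087.12 | $4,459.65
2 | $4,459.65 | $140.56 | $1,087.12 | $3,513.09
3 | $3,513.09 | $140.56 | $1,087.12 | $2,566.53
4 | $2,566.53 | $140.56 | $1,087.12 | $1,619.97
5 | $1,619.97 | $140.56 | $1,087.12 | $673.41
6 | $673.41 | $140.56 | $813.97 | $0.00
Balance reaches $0.00 in quarter 6.

6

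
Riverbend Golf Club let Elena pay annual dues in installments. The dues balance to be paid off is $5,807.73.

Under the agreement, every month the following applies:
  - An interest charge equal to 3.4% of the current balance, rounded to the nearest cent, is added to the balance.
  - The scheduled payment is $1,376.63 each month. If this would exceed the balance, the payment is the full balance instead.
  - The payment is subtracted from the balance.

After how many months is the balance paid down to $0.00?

Month 1: opening $5,807.73; interest $197.46 → $6,005.19; payment $1,376.63; balance $4,628.56
Month 2: opening $4,628.56; interest $157.37 → $4,785.93; payment $1,376.63; balance $3,409.30
Month 3: opening $3,409.30; interest $115.92 → $3,525.22; payment $1,376.63; balance $2,148.59
Month 4: opening $2,148.59; interest $73.05 → $2,221.64; payment $1,376.63; balance $845.01
Month 5: opening $845.01; interest $28.73 → $873.74; payment $873.74; balance $0.00
Balance reaches $0.00 in month 5.

5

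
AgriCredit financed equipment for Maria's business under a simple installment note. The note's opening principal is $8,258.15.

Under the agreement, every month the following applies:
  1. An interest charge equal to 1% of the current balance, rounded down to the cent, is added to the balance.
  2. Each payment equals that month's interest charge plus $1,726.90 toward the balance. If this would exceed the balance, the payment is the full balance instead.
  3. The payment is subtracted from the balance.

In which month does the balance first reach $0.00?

5

Month 1: opening $8,258.15; interest $82.58 → $8,340.73; payment $1,809.48; balance $6,531.25
Month 2: opening $6,531.25; interest $65.31 → $6,596.56; payment $1,792.21; balance $4,804.35
Month 3: opening $4,804.35; interest $48.04 → $4,852.39; payment $1,774.94; balance $3,077.45
Month 4: opening $3,077.45; interest $30.77 → $3,108.22; payment $1,757.67; balance $1,350.55
Month 5: opening $1,350.55; interest $13.50 → $1,364.05; payment $1,364.05; balance $0.00
Balance reaches $0.00 in month 5.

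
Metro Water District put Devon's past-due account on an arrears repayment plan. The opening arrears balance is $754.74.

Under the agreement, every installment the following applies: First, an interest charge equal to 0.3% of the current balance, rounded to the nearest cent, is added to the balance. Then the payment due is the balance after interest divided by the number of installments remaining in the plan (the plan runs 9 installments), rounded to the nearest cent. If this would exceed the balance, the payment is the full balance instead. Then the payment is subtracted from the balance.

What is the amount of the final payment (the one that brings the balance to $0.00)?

# | Opening | Interest | Payment | End bal
1 | $754.74 | $2.26 | $84.11 | $672.89
2 | $672.89 | $2.02 | $84.36 | $590.55
3 | $590.55 | $1.77 | $84.62 | $507.70
4 | $507.70 | $1.52 | $84.87 | $424.35
5 | $424.35 | $1.27 | $85.12 | $340.50
6 | $340.50 | $1.02 | $85.38 | $256.14
7 | $256.14 | $0.77 | $85.64 | $171.27
8 | $171.27 | $0.51 | $85.89 | $85.89
9 | $85.89 | $0.26 | $86.15 | $0.00

$86.15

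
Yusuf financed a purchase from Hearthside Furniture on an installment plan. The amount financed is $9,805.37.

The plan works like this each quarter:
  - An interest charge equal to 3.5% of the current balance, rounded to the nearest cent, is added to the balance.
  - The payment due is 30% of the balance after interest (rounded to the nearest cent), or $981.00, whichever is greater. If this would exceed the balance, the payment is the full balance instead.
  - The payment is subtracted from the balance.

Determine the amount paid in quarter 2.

$2,205.79

# | Opening | Interest | Payment | End bal
1 | $9,805.37 | $343.19 | $3,044.57 | $7,103.99
2 | $7,103.99 | $248.64 | $2,205.79 | $5,146.84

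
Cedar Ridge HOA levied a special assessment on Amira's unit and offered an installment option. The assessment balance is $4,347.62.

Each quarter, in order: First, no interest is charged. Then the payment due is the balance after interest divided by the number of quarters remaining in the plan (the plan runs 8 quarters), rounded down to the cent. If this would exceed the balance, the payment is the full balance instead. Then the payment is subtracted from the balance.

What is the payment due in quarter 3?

# | Opening | Payment | End bal
1 | $4,347.62 | $543.45 | $3,804.17
2 | $3,804.17 | $543.45 | $3,260.72
3 | $3,260.72 | $543.45 | $2,717.27

$543.45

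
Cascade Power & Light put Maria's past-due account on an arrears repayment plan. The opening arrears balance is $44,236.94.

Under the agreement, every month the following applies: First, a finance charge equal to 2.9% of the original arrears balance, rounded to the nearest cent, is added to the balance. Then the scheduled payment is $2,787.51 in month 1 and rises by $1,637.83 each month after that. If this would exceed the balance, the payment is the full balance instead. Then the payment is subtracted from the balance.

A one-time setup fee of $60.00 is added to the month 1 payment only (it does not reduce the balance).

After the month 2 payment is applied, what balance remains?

$39,589.83

Month 1: opening $44,236.94; interest $1,282.87 → $45,519.81; payment $2,787.51 (+ $60.00 fee); balance $42,732.30
Month 2: opening $42,732.30; interest $1,282.87 → $44,015.17; payment $4,425.34; balance $39,589.83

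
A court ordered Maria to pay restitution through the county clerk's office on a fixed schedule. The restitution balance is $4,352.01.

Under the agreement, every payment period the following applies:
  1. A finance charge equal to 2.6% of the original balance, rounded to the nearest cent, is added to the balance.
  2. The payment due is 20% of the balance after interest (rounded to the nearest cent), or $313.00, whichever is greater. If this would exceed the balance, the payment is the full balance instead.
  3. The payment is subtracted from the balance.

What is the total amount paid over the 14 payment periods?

# | Opening | Interest | Payment | End bal
1 | $4,352.01 | $113.15 | $893.03 | $3,572.13
2 | $3,572.13 | $113.15 | $737.06 | $2,948.22
3 | $2,948.22 | $113.15 | $612.27 | $2,449.10
4 | $2,449.10 | $113.15 | $512.45 | $2,049.80
5 | $2,049.80 | $113.15 | $432.59 | $1,730.36
6 | $1,730.36 | $113.15 | $368.70 | $1,474.81
7 | $1,474.81 | $113.15 | $317.59 | $1,270.37
8 | $1,270.37 | $113.15 | $313.00 | $1,070.52
9 | $1,070.52 | $113.15 | $313.00 | $870.67
10 | $870.67 | $113.15 | $313.00 | $670.82
11 | $670.82 | $113.15 | $313.00 | $470.97
12 | $470.97 | $113.15 | $313.00 | $271.12
13 | $271.12 | $113.15 | $313.00 | $71.27
14 | $71.27 | $113.15 | $184.42 | $0.00
Total paid: $5,936.11

$5,936.11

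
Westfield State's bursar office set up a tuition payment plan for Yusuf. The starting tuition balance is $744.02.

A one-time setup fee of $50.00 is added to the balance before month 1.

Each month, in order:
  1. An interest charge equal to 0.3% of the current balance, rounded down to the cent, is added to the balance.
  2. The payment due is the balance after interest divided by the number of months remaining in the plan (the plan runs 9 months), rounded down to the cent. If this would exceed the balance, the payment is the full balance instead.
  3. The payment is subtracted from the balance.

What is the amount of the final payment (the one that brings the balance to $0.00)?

$90.64

Month 1: $794.02 +$2.38 interest = $796.40; pay $88.48 → $707.92
Month 2: $707.92 +$2.12 interest = $710.04; pay $88.75 → $621.29
Month 3: $621.29 +$1.86 interest = $623.15; pay $89.02 → $534.13
Month 4: $534.13 +$1.60 interest = $535.73; pay $89.28 → $446.45
Month 5: $446.45 +$1.33 interest = $447.78; pay $89.55 → $358.23
Month 6: $358.23 +$1.07 interest = $359.30; pay $89.82 → $269.48
Month 7: $269.48 +$0.80 interest = $270.28; pay $90.09 → $180.19
Month 8: $180.19 +$0.54 interest = $180.73; pay $90.36 → $90.37
Month 9: $90.37 +$0.27 interest = $90.64; pay $90.64 → $0.00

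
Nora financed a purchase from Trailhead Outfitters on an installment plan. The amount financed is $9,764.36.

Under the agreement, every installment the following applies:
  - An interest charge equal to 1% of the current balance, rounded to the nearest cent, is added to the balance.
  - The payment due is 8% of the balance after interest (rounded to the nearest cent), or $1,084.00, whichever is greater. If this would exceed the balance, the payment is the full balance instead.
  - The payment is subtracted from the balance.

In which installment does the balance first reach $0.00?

# | Opening | Interest | Payment | End bal
1 | $9,764.36 | $97.64 | $1,084.00 | $8,778.00
2 | $8,778.00 | $87.78 | $1,084.00 | $7,781.78
3 | $7,781.78 | $77.82 | $1,084.00 | $6,775.60
4 | $6,775.60 | $67.76 | $1,084.00 | $5,759.36
5 | $5,759.36 | $57.59 | $1,084.00 | $4,732.95
6 | $4,732.95 | $47.33 | $1,084.00 | $3,696.28
7 | $3,696.28 | $36.96 | $1,084.00 | $2,649.24
8 | $2,649.24 | $26.49 | $1,084.00 | $1,591.73
9 | $1,591.73 | $15.92 | $1,084.00 | $523.65
10 | $523.65 | $5.24 | $528.89 | $0.00
Balance reaches $0.00 in installment 10.

10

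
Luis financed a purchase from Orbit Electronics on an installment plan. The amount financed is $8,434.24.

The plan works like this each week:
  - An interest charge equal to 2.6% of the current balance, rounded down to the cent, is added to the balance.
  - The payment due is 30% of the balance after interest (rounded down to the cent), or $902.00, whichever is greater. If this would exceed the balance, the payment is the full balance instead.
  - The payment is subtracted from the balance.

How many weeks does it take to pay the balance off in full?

7

Week 1: $8,434.24 +$219.29 interest = $8,653.53; pay $2,596.05 → $6,057.48
Week 2: $6,057.48 +$157.49 interest = $6,214.97; pay $1,864.49 → $4,350.48
Week 3: $4,350.48 +$113.11 interest = $4,463.59; pay $1,339.07 → $3,124.52
Week 4: $3,124.52 +$81.23 interest = $3,205.75; pay $961.72 → $2,244.03
Week 5: $2,244.03 +$58.34 interest = $2,302.37; pay $902.00 → $1,400.37
Week 6: $1,400.37 +$36.40 interest = $1,436.77; pay $902.00 → $534.77
Week 7: $534.77 +$13.90 interest = $548.67; pay $548.67 → $0.00
Balance reaches $0.00 in week 7.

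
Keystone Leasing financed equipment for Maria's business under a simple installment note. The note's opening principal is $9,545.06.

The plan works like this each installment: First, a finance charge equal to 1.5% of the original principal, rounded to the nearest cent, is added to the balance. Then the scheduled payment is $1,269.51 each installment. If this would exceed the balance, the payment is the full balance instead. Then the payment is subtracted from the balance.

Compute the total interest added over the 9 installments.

Installment 1: $9,545.06 +$143.18 interest = $9,688.24; pay $1,269.51 → $8,418.73
Installment 2: $8,418.73 +$143.18 interest = $8,561.91; pay $1,269.51 → $7,292.40
Installment 3: $7,292.40 +$143.18 interest = $7,435.58; pay $1,269.51 → $6,166.07
Installment 4: $6,166.07 +$143.18 interest = $6,309.25; pay $1,269.51 → $5,039.74
Installment 5: $5,039.74 +$143.18 interest = $5,182.92; pay $1,269.51 → $3,913.41
Installment 6: $3,913.41 +$143.18 interest = $4,056.59; pay $1,269.51 → $2,787.08
Installment 7: $2,787.08 +$143.18 interest = $2,930.26; pay $1,269.51 → $1,660.75
Installment 8: $1,660.75 +$143.18 interest = $1,803.93; pay $1,269.51 → $534.42
Installment 9: $534.42 +$143.18 interest = $677.60; pay $677.60 → $0.00
Total interest: $143.18 + $143.18 + $143.18 + $143.18 + $143.18 + $143.18 + $143.18 + $143.18 + $143.18 = $1,288.62

$1,288.62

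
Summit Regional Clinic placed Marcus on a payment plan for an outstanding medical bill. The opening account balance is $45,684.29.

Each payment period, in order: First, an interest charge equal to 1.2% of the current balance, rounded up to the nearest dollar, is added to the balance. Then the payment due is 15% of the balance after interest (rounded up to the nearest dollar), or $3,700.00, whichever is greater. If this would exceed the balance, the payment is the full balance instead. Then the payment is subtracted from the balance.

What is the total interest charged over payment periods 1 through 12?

Payment period 1: $45,684.29 +$549.00 interest = $46,233.29; pay $6,935.00 → $39,298.29
Payment period 2: $39,298.29 +$472.00 interest = $39,770.29; pay $5,966.00 → $33,804.29
Payment period 3: $33,804.29 +$406.00 interest = $34,210.29; pay $5,132.00 → $29,078.29
Payment period 4: $29,078.29 +$349.00 interest = $29,427.29; pay $4,415.00 → $25,012.29
Payment period 5: $25,012.29 +$301.00 interest = $25,313.29; pay $3,797.00 → $21,516.29
Payment period 6: $21,516.29 +$259.00 interest = $21,775.29; pay $3,700.00 → $18,075.29
Payment period 7: $18,075.29 +$217.00 interest = $18,292.29; pay $3,700.00 → $14,592.29
Payment period 8: $14,592.29 +$176.00 interest = $14,768.29; pay $3,700.00 → $11,068.29
Payment period 9: $11,068.29 +$133.00 interest = $11,201.29; pay $3,700.00 → $7,501.29
Payment period 10: $7,501.29 +$91.00 interest = $7,592.29; pay $3,700.00 → $3,892.29
Payment period 11: $3,892.29 +$47.00 interest = $3,939.29; pay $3,700.00 → $239.29
Payment period 12: $239.29 +$3.00 interest = $242.29; pay $242.29 → $0.00
Total interest: $549.00 + $472.00 + $406.00 + $349.00 + $301.00 + $259.00 + $217.00 + $176.00 + $133.00 + $91.00 + $47.00 + $3.00 = $3,003.00

$3,003.00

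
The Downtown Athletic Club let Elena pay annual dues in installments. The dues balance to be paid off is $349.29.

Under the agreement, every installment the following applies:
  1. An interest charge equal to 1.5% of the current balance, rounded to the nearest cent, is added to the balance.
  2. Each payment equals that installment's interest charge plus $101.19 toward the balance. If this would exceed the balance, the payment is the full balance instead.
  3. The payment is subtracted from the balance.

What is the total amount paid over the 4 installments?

Installment 1: $349.29 +$5.24 interest = $354.53; pay $106.43 → $248.10
Installment 2: $248.10 +$3.72 interest = $251.82; pay $104.91 → $146.91
Installment 3: $146.91 +$2.20 interest = $149.11; pay $103.39 → $45.72
Installment 4: $45.72 +$0.69 interest = $46.41; pay $46.41 → $0.00
Total paid: $361.14

$361.14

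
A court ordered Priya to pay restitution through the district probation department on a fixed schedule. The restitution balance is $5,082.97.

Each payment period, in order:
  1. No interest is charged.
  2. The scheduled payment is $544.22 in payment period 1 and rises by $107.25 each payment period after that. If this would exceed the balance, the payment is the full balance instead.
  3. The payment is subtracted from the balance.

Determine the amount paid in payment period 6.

$1,080.47

# | Opening | Payment | End bal
1 | $5,082.97 | $544.22 | $4,538.75
2 | $4,538.75 | $651.47 | $3,887.28
3 | $3,887.28 | $758.72 | $3,128.56
4 | $3,128.56 | $865.97 | $2,262.59
5 | $2,262.59 | $973.22 | $1,289.37
6 | $1,289.37 | $1,080.47 | $208.90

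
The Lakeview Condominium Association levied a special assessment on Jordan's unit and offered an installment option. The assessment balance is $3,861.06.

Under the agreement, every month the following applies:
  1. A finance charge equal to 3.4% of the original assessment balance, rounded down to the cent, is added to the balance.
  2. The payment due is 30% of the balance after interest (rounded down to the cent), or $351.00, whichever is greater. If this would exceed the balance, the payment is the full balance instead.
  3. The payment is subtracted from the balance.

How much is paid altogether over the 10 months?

$5,173.76

Month 1: $3,861.06 +$131.27 interest = $3,992.33; pay $1,197.69 → $2,794.64
Month 2: $2,794.64 +$131.27 interest = $2,925.91; pay $877.77 → $2,048.14
Month 3: $2,048.14 +$131.27 interest = $2,179.41; pay $653.82 → $1,525.59
Month 4: $1,525.59 +$131.27 interest = $1,656.86; pay $497.05 → $1,159.81
Month 5: $1,159.81 +$131.27 interest = $1,291.08; pay $387.32 → $903.76
Month 6: $903.76 +$131.27 interest = $1,035.03; pay $351.00 → $684.03
Month 7: $684.03 +$131.27 interest = $815.30; pay $351.00 → $464.30
Month 8: $464.30 +$131.27 interest = $595.57; pay $351.00 → $244.57
Month 9: $244.57 +$131.27 interest = $375.84; pay $351.00 → $24.84
Month 10: $24.84 +$131.27 interest = $156.11; pay $156.11 → $0.00
Total paid: $5,173.76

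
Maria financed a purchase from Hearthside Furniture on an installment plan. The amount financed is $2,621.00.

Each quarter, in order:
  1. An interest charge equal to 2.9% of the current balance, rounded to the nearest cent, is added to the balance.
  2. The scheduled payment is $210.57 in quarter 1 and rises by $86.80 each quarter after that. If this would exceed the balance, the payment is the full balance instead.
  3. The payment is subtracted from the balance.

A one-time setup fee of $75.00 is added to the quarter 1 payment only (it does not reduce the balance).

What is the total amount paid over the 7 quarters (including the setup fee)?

# | Opening | Interest | Payment | Fee | End bal
1 | $2,621.00 | $76.01 | $210.57 | $75.00 | $2,486.44
2 | $2,486.44 | $72.11 | $297.37 | — | $2,261.18
3 | $2,261.18 | $65.57 | $384.17 | — | $1,942.58
4 | $1,942.58 | $56.33 | $470.97 | — | $1,527.94
5 | $1,527.94 | $44.31 | $557.77 | — | $1,014.48
6 | $1,014.48 | $29.42 | $644.57 | — | $399.33
7 | $399.33 | $11.58 | $410.91 | — | $0.00
Total paid: $3,051.33

$3,051.33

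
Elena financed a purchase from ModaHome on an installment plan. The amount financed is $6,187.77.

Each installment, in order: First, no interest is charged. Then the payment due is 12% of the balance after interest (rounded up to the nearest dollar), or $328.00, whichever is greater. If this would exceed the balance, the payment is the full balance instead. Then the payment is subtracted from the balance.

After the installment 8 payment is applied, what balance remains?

# | Opening | Payment | End bal
1 | $6,187.77 | $743.00 | $5,444.77
2 | $5,444.77 | $654.00 | $4,790.77
3 | $4,790.77 | $575.00 | $4,215.77
4 | $4,215.77 | $506.00 | $3,709.77
5 | $3,709.77 | $446.00 | $3,263.77
6 | $3,263.77 | $392.00 | $2,871.77
7 | $2,871.77 | $345.00 | $2,526.77
8 | $2,526.77 | $328.00 | $2,198.77

$2,198.77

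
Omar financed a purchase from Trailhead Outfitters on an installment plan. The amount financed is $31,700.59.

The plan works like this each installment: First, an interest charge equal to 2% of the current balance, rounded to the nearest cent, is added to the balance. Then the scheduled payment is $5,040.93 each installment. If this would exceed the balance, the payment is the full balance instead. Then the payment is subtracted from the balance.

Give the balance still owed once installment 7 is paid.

Installment 1: $31,700.59 +$634.01 interest = $32,334.60; pay $5,040.93 → $27,293.67
Installment 2: $27,293.67 +$545.87 interest = $27,839.54; pay $5,040.93 → $22,798.61
Installment 3: $22,798.61 +$455.97 interest = $23,254.58; pay $5,040.93 → $18,213.65
Installment 4: $18,213.65 +$364.27 interest = $18,577.92; pay $5,040.93 → $13,536.99
Installment 5: $13,536.99 +$270.74 interest = $13,807.73; pay $5,040.93 → $8,766.80
Installment 6: $8,766.80 +$175.34 interest = $8,942.14; pay $5,040.93 → $3,901.21
Installment 7: $3,901.21 +$78.02 interest = $3,979.23; pay $3,979.23 → $0.00

$0.00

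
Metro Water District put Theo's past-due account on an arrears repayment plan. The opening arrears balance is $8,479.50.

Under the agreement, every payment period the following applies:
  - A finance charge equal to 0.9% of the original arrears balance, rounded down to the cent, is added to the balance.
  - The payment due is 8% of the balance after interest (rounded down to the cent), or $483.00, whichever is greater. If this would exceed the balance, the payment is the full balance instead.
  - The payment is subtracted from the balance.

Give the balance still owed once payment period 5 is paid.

Payment period 1: opening $8,479.50; interest $76.31 → $8,555.81; payment $684.46; balance $7,871.35
Payment period 2: opening $7,871.35; interest $76.31 → $7,947.66; payment $635.81; balance $7,311.85
Payment period 3: opening $7,311.85; interest $76.31 → $7,388.16; payment $591.05; balance $6,797.11
Payment period 4: opening $6,797.11; interest $76.31 → $6,873.42; payment $549.87; balance $6,323.55
Payment period 5: opening $6,323.55; interest $76.31 → $6,399.86; payment $511.98; balance $5,887.88

$5,887.88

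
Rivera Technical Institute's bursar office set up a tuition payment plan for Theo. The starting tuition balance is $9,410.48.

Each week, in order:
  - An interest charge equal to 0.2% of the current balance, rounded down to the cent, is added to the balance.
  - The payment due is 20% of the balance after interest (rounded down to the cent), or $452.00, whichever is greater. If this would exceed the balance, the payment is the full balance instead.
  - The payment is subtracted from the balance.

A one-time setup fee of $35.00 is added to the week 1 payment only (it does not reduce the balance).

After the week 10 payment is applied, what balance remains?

# | Opening | Interest | Payment | Fee | End bal
1 | $9,410.48 | $18.82 | $1,885.86 | $35.00 | $7,543.44
2 | $7,543.44 | $15.08 | $1,511.70 | — | $6,046.82
3 | $6,046.82 | $12.09 | $1,211.78 | — | $4,847.13
4 | $4,847.13 | $9.69 | $971.36 | — | $3,885.46
5 | $3,885.46 | $7.77 | $778.64 | — | $3,114.59
6 | $3,114.59 | $6.22 | $624.16 | — | $2,496.65
7 | $2,496.65 | $4.99 | $500.32 | — | $2,001.32
8 | $2,001.32 | $4.00 | $452.00 | — | $1,553.32
9 | $1,553.32 | $3.10 | $452.00 | — | $1,104.42
10 | $1,104.42 | $2.20 | $452.00 | — | $654.62

$654.62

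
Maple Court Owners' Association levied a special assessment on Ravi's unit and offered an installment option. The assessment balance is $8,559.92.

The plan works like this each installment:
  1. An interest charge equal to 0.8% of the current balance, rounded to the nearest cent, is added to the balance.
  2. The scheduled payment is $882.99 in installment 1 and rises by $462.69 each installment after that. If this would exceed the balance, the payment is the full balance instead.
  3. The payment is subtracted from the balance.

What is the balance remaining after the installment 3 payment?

Installment 1: opening $8,559.92; interest $68.48 → $8,628.40; payment $882.99; balance $7,745.41
Installment 2: opening $7,745.41; interest $61.96 → $7,807.37; payment $1,345.68; balance $6,461.69
Installment 3: opening $6,461.69; interest $51.69 → $6,513.38; payment $1,808.37; balance $4,705.01

$4,705.01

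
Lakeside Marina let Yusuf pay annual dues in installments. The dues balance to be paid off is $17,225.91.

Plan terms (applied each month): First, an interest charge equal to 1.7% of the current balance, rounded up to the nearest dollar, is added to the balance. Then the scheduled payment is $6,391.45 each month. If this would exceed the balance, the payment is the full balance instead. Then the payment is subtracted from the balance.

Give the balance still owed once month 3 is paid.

Month 1: $17,225.91 +$293.00 interest = $17,518.91; pay $6,391.45 → $11,127.46
Month 2: $11,127.46 +$190.00 interest = $11,317.46; pay $6,391.45 → $4,926.01
Month 3: $4,926.01 +$84.00 interest = $5,010.01; pay $5,010.01 → $0.00

$0.00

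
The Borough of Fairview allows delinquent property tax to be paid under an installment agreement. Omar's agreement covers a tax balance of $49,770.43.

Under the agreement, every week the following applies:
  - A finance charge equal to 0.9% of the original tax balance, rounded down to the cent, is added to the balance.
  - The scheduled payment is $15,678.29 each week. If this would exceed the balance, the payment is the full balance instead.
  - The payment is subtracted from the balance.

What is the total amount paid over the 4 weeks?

$51,562.15

# | Opening | Interest | Payment | End bal
1 | $49,770.43 | $447.93 | $15,678.29 | $34,540.07
2 | $34,540.07 | $447.93 | $15,678.29 | $19,309.71
3 | $19,309.71 | $447.93 | $15,678.29 | $4,079.35
4 | $4,079.35 | $447.93 | $4,527.28 | $0.00
Total paid: $51,562.15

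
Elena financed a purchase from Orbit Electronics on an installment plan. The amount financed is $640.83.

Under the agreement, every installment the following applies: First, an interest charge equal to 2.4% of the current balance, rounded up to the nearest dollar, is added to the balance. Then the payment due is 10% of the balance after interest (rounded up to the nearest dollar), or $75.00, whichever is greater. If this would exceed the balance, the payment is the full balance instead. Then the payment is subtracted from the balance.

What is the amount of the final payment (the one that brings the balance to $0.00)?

Installment 1: $640.83 +$16.00 interest = $656.83; pay $75.00 → $581.83
Installment 2: $581.83 +$14.00 interest = $595.83; pay $75.00 → $520.83
Installment 3: $520.83 +$13.00 interest = $533.83; pay $75.00 → $458.83
Installment 4: $458.83 +$12.00 interest = $470.83; pay $75.00 → $395.83
Installment 5: $395.83 +$10.00 interest = $405.83; pay $75.00 → $330.83
Installment 6: $330.83 +$8.00 interest = $338.83; pay $75.00 → $263.83
Installment 7: $263.83 +$7.00 interest = $270.83; pay $75.00 → $195.83
Installment 8: $195.83 +$5.00 interest = $200.83; pay $75.00 → $125.83
Installment 9: $125.83 +$4.00 interest = $129.83; pay $75.00 → $54.83
Installment 10: $54.83 +$2.00 interest = $56.83; pay $56.83 → $0.00

$56.83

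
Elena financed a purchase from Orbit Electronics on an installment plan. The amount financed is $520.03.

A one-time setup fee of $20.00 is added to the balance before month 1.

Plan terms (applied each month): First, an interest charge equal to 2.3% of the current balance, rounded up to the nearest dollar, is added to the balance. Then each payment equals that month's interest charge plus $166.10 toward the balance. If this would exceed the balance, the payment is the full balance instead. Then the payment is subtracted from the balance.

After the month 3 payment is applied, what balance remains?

Month 1: $540.03 +$13.00 interest = $553.03; pay $179.10 → $373.93
Month 2: $373.93 +$9.00 interest = $382.93; pay $175.10 → $207.83
Month 3: $207.83 +$5.00 interest = $212.83; pay $171.10 → $41.73

$41.73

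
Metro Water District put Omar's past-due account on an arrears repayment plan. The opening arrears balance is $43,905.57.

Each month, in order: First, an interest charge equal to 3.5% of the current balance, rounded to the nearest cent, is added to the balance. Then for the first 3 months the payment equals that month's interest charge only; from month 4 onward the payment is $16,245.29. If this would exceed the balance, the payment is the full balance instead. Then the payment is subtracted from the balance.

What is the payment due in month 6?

$14,462.64

Month 1: $43,905.57 +$1,536.69 interest = $45,442.26; pay $1,536.69 → $43,905.57
Month 2: $43,905.57 +$1,536.69 interest = $45,442.26; pay $1,536.69 → $43,905.57
Month 3: $43,905.57 +$1,536.69 interest = $45,442.26; pay $1,536.69 → $43,905.57
Month 4: $43,905.57 +$1,536.69 interest = $45,442.26; pay $16,245.29 → $29,196.97
Month 5: $29,196.97 +$1,021.89 interest = $30,218.86; pay $16,245.29 → $13,973.57
Month 6: $13,973.57 +$489.07 interest = $14,462.64; pay $14,462.64 → $0.00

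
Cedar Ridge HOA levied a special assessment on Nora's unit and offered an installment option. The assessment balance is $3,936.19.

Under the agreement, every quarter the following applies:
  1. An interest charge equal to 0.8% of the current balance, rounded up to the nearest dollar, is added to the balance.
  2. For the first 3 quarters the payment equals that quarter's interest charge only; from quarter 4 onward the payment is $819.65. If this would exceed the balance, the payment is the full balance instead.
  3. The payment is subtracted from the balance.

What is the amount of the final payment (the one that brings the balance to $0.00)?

# | Opening | Interest | Payment | End bal
1 | $3,936.19 | $32.00 | $32.00 | $3,936.19
2 | $3,936.19 | $32.00 | $32.00 | $3,936.19
3 | $3,936.19 | $32.00 | $32.00 | $3,936.19
4 | $3,936.19 | $32.00 | $819.65 | $3,148.54
5 | $3,148.54 | $26.00 | $819.65 | $2,354.89
6 | $2,354.89 | $19.00 | $819.65 | $1,554.24
7 | $1,554.24 | $13.00 | $819.65 | $747.59
8 | $747.59 | $6.00 | $753.59 | $0.00

$753.59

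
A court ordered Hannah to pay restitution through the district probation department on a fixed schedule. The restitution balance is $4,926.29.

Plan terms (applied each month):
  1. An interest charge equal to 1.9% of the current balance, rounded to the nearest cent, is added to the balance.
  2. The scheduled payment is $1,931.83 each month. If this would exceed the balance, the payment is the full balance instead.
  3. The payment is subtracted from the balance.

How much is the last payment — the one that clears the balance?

# | Opening | Interest | Payment | End bal
1 | $4,926.29 | $93.60 | $1,931.83 | $3,088.06
2 | $3,088.06 | $58.67 | $1,931.83 | $1,214.90
3 | $1,214.90 | $23.08 | $1,237.98 | $0.00

$1,237.98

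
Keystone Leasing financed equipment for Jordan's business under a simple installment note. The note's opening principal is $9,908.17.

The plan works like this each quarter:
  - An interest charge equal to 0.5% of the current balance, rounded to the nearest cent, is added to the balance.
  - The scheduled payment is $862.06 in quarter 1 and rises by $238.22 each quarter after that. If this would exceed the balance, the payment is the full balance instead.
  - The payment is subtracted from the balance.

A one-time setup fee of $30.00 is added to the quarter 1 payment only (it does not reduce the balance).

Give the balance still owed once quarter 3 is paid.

Quarter 1: $9,908.17 +$49.54 interest = $9,957.71; pay $862.06 (+ $30.00 fee) → $9,095.65
Quarter 2: $9,095.65 +$45.48 interest = $9,141.13; pay $1,100.28 → $8,040.85
Quarter 3: $8,040.85 +$40.20 interest = $8,081.05; pay $1,338.50 → $6,742.55

$6,742.55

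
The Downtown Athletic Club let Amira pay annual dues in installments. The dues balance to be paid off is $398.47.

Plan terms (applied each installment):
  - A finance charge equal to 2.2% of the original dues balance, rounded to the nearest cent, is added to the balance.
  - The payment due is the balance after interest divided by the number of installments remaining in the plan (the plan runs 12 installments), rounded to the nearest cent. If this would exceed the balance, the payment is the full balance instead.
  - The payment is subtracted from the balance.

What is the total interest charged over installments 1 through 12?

$105.24

# | Opening | Interest | Payment | End bal
1 | $398.47 | $8.77 | $33.94 | $373.30
2 | $373.30 | $8.77 | $34.73 | $347.34
3 | $347.34 | $8.77 | $35.61 | $320.50
4 | $320.50 | $8.77 | $36.59 | $292.68
5 | $292.68 | $8.77 | $37.68 | $263.77
6 | $263.77 | $8.77 | $38.93 | $233.61
7 | $233.61 | $8.77 | $40.40 | $201.98
8 | $201.98 | $8.77 | $42.15 | $168.60
9 | $168.60 | $8.77 | $44.34 | $133.03
10 | $133.03 | $8.77 | $47.27 | $94.53
11 | $94.53 | $8.77 | $51.65 | $51.65
12 | $51.65 | $8.77 | $60.42 | $0.00
Total interest: $8.77 + $8.77 + $8.77 + $8.77 + $8.77 + $8.77 + $8.77 + $8.77 + $8.77 + $8.77 + $8.77 + $8.77 = $105.24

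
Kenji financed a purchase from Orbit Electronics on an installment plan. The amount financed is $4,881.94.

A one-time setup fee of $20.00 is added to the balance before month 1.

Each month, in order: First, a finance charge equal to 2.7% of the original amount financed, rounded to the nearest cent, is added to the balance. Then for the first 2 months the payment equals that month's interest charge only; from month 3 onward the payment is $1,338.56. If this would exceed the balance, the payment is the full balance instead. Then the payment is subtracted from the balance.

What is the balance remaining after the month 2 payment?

# | Opening | Interest | Payment | End bal
1 | $4,901.94 | $131.81 | $131.81 | $4,901.94
2 | $4,901.94 | $131.81 | $131.81 | $4,901.94

$4,901.94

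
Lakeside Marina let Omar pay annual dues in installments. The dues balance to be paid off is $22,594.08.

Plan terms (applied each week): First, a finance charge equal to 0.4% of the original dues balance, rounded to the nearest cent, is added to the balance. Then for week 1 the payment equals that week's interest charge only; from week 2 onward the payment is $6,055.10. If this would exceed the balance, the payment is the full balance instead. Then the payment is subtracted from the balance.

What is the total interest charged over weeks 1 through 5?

$451.90

Week 1: opening $22,594.08; interest $90.38 → $22,684.46; payment $90.38; balance $22,594.08
Week 2: opening $22,594.08; interest $90.38 → $22,684.46; payment $6,055.10; balance $16,629.36
Week 3: opening $16,629.36; interest $90.38 → $16,719.74; payment $6,055.10; balance $10,664.64
Week 4: opening $10,664.64; interest $90.38 → $10,755.02; payment $6,055.10; balance $4,699.92
Week 5: opening $4,699.92; interest $90.38 → $4,790.30; payment $4,790.30; balance $0.00
Total interest: $90.38 + $90.38 + $90.38 + $90.38 + $90.38 = $451.90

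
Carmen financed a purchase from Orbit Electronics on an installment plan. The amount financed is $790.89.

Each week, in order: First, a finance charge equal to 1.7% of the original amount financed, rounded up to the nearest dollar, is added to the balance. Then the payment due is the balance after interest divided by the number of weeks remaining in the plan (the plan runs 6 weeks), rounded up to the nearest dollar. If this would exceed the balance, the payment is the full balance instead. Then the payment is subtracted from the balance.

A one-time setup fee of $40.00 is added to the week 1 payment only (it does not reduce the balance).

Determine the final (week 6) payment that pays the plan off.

$164.89

Week 1: opening $790.89; interest $14.00 → $804.89; payment $135.00 (+ $40.00 fee); balance $669.89
Week 2: opening $669.89; interest $14.00 → $683.89; payment $137.00; balance $546.89
Week 3: opening $546.89; interest $14.00 → $560.89; payment $141.00; balance $419.89
Week 4: opening $419.89; interest $14.00 → $433.89; payment $145.00; balance $288.89
Week 5: opening $288.89; interest $14.00 → $302.89; payment $152.00; balance $150.89
Week 6: opening $150.89; interest $14.00 → $164.89; payment $164.89; balance $0.00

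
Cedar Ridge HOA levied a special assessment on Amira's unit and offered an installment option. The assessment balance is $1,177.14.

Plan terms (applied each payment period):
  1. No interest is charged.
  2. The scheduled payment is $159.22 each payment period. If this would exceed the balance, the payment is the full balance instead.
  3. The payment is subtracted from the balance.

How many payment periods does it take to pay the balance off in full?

8

Payment period 1: opening $1,177.14; payment $159.22; balance $1,017.92
Payment period 2: opening $1,017.92; payment $159.22; balance $858.70
Payment period 3: opening $858.70; payment $159.22; balance $699.48
Payment period 4: opening $699.48; payment $159.22; balance $540.26
Payment period 5: opening $540.26; payment $159.22; balance $381.04
Payment period 6: opening $381.04; payment $159.22; balance $221.82
Payment period 7: opening $221.82; payment $159.22; balance $62.60
Payment period 8: opening $62.60; payment $62.60; balance $0.00
Balance reaches $0.00 in payment period 8.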